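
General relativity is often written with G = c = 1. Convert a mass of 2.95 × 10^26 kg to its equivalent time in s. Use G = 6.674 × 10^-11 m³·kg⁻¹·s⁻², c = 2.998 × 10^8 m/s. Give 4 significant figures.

Mass → time via G/c³.
2.95 × 10^26 kg × (G/c³) = 7.307 × 10^-10 s

7.307 × 10^-10 s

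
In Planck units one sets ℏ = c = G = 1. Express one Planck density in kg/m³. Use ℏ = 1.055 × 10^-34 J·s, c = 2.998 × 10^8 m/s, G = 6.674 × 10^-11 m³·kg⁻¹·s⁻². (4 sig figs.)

5.154 × 10^96 kg/m³

ρ_P = c⁵/(ℏG²)
  = 2.422 × 10^42 / 4.699 × 10^-55
  = 5.154 × 10^96 kg/m³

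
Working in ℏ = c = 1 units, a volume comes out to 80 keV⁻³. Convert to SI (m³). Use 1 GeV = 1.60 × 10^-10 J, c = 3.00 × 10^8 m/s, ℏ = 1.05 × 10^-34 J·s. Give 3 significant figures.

6.10 × 10^-28 m³

Volume is [L]³ = [E]⁻³·(ℏc)³.
1 GeV⁻³ → (ℏc)³ × (1 GeV in J)⁻³ = 7.63 × 10^-48 m³.
Convert the energy scale: 80 keV⁻³ = 8.00 × 10^19 GeV⁻³.
Result: 8.00 × 10^19 × 7.63 × 10^-48 = 6.10 × 10^-28 m³.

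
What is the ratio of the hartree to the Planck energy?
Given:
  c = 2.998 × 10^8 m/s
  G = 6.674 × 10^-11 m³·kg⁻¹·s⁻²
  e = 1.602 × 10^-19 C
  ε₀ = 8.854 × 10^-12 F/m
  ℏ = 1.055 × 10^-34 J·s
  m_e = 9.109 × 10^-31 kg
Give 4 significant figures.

2.225 × 10^-27

hartree: E_h = m_e e⁴/(4πε₀ℏ)² = 4.354 × 10^-18 J
Planck energy: E_P = √(ℏc⁵/G) = 1.957 × 10^9 J
ratio = 4.354 × 10^-18 / 1.957 × 10^9 = 2.225 × 10^-27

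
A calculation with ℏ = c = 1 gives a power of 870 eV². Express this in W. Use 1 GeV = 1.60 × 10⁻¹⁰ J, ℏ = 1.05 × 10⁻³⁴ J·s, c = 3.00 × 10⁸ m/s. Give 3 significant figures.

Power is [E]/[T] = [E]²/ℏ.
1 GeV² → 1/ℏ × (1 GeV in J)² = 2.44 × 10¹⁴ W.
Convert the energy scale: 870 eV² = 8.70 × 10⁻¹⁶ GeV².
Result: 8.70 × 10⁻¹⁶ × 2.44 × 10¹⁴ = 0.212 W.

0.212 W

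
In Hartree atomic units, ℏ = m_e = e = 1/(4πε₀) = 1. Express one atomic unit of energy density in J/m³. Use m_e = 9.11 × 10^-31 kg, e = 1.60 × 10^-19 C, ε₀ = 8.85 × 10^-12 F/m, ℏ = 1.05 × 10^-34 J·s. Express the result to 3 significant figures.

3.01 × 10^13 J/m³

From ℏ = m_e = e = 1/(4πε₀) = 1 the energy density scale is u_au = E_h/a₀³ = m_e⁴e¹⁰/((4πε₀)⁵ℏ⁸).
E_h = 4.38 × 10^-18 J
a₀ = 5.26 × 10^-11 m
E_h/a₀³ = 3.01 × 10^13 J/m³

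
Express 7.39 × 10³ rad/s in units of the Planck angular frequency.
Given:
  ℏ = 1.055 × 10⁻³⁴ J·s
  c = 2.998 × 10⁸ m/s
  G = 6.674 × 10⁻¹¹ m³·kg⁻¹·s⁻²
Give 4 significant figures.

3.985 × 10⁻⁴⁰

Planck angular frequency: ω_P = √(c⁵/(ℏG)) = 1.855 × 10⁴³ rad/s.
7.39 × 10³ / 1.855 × 10⁴³ = 3.985 × 10⁻⁴⁰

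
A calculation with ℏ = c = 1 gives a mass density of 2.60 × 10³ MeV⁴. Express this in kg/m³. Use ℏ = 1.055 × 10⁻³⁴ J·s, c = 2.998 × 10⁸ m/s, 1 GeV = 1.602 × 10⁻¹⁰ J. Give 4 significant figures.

Mass density is [E]/(c²[L]³) = [E]⁴/(ℏ³c⁵).
1 GeV⁴ → 1/(ℏ³c⁵) × (1 GeV in J)⁴ = 2.316 × 10²⁰ kg/m³.
Convert the energy scale: 2.60 × 10³ MeV⁴ = 2.60 × 10⁻⁹ GeV⁴.
Result: 2.60 × 10⁻⁹ × 2.316 × 10²⁰ = 6.022 × 10¹¹ kg/m³.

6.022 × 10¹¹ kg/m³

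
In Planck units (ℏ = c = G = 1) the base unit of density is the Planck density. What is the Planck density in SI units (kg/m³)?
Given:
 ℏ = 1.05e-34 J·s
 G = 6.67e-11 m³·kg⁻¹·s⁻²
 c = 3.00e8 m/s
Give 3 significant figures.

ρ_P = c⁵/(ℏG²)
  = 2.43e42 / 4.67e-55
  = 5.20e96 kg/m³

5.20e96 kg/m³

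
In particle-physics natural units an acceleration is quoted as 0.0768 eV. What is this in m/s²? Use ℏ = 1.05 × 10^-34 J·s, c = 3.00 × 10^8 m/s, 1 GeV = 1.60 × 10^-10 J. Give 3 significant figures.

Acceleration is [L]/[T]² = c·[E]/ℏ.
1 GeV → c/ℏ × (1 GeV in J) = 4.57 × 10^32 m/s².
Convert the energy scale: 0.0768 eV = 7.68 × 10^-11 GeV.
Result: 7.68 × 10^-11 × 4.57 × 10^32 = 3.51 × 10^22 m/s².

3.51 × 10^22 m/s²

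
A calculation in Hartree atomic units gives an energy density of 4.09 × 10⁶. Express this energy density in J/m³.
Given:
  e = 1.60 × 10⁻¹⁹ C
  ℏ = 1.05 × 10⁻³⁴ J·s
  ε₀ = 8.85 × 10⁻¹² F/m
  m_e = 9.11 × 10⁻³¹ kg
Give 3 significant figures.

1.23 × 10²⁰ J/m³

One atomic unit of energy density: u_au = E_h/a₀³ = m_e⁴e¹⁰/((4πε₀)⁵ℏ⁸) = 3.01 × 10¹³ J/m³.
4.09 × 10⁶ × 3.01 × 10¹³ J/m³ = 1.23 × 10²⁰ J/m³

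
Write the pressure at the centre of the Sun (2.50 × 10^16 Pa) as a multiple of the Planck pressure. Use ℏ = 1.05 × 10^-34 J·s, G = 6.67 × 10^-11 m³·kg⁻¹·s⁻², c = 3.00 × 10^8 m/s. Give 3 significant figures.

Planck pressure: p_P = c⁷/(ℏG²) = 4.68 × 10^113 Pa.
2.50 × 10^16 / 4.68 × 10^113 = 5.34 × 10^-98

5.34 × 10^-98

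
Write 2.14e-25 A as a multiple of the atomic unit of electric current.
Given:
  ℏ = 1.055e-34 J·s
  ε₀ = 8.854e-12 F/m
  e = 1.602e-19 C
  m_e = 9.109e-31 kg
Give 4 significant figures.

3.237e-23

atomic unit of electric current: I_au = e E_h/ℏ = m_e e⁵/((4πε₀)²ℏ³) = 6.612e-3 A.
2.14e-25 / 6.612e-3 = 3.237e-23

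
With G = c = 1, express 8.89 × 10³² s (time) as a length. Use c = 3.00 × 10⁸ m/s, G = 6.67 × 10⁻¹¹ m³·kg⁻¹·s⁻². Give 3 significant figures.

2.67 × 10⁴¹ m

Time → length via c.
8.89 × 10³² s × (c) = 2.67 × 10⁴¹ m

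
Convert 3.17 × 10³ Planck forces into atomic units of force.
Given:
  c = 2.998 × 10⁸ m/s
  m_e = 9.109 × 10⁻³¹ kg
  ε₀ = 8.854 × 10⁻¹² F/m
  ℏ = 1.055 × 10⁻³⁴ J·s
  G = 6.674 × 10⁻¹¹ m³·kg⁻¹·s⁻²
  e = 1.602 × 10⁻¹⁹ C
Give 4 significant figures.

4.668 × 10⁵⁴

Planck force: F_P = c⁴/G = 1.210 × 10⁴⁴ N
atomic unit of force: F_au = E_h/a₀ = m_e²e⁶/((4πε₀)³ℏ⁴) = 8.220 × 10⁻⁸ N
3.17 × 10³ × 1.210 × 10⁴⁴ / 8.220 × 10⁻⁸ = 4.668 × 10⁵⁴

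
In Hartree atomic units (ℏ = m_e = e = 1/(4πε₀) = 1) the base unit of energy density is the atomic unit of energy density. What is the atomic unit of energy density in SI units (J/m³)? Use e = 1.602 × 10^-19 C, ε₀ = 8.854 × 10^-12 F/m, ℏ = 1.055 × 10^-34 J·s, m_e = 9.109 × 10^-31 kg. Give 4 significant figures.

2.929 × 10^13 J/m³

u_au = E_h/a₀³ = m_e⁴e¹⁰/((4πε₀)⁵ℏ⁸)
E_h = 4.354 × 10^-18 J
a₀ = 5.297 × 10^-11 m
E_h/a₀³ = 2.929 × 10^13 J/m³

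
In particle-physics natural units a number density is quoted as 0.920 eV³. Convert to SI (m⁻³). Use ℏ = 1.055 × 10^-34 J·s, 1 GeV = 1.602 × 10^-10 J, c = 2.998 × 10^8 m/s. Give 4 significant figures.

1.195 × 10^20 m⁻³

Number density is [L]⁻³ = [E]³/(ℏc)³.
1 GeV³ → 1/(ℏc)³ × (1 GeV in J)³ = 1.299 × 10^47 m⁻³.
Convert the energy scale: 0.920 eV³ = 9.20 × 10^-28 GeV³.
Result: 9.20 × 10^-28 × 1.299 × 10^47 = 1.195 × 10^20 m⁻³.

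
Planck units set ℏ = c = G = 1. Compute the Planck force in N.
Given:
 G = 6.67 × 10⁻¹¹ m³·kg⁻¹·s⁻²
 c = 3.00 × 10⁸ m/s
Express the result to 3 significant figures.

The unique combination of the constants set to 1 with dimensions of force is F_P = c⁴/G.
  = 8.10 × 10³³ / 6.67 × 10⁻¹¹
  = 1.21 × 10⁴⁴ N

1.21 × 10⁴⁴ N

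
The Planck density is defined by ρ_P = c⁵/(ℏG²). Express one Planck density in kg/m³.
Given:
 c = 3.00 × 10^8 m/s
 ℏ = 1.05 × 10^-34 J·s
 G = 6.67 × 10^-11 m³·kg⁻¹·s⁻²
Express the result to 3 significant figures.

ρ_P = c⁵/(ℏG²)
  = 2.43 × 10^42 / 4.67 × 10^-55
  = 5.20 × 10^96 kg/m³

5.20 × 10^96 kg/m³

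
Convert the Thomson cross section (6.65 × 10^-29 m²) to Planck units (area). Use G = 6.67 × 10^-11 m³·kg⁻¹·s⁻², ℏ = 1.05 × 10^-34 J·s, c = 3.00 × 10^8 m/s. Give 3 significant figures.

Planck area: A_P = ℏG/c³ = 2.59 × 10^-70 m².
6.65 × 10^-29 / 2.59 × 10^-70 = 2.56 × 10^41

2.56 × 10^41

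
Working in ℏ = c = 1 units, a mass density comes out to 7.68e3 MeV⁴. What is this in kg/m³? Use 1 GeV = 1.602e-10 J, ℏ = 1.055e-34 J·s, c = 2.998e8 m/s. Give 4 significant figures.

Mass density is [E]/(c²[L]³) = [E]⁴/(ℏ³c⁵).
1 GeV⁴ → 1/(ℏ³c⁵) × (1 GeV in J)⁴ = 2.316e20 kg/m³.
Convert the energy scale: 7.68e3 MeV⁴ = 7.68e-9 GeV⁴.
Result: 7.68e-9 × 2.316e20 = 1.779e12 kg/m³.

1.779e12 kg/m³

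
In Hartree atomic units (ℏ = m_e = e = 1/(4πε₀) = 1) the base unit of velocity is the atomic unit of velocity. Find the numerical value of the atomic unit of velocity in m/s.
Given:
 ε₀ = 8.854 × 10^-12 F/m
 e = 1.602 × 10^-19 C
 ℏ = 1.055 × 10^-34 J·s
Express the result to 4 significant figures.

2.186 × 10^6 m/s

v_au = e²/(4πε₀ℏ)
  = 2.566 × 10^-38 / 1.174 × 10^-44
  = 2.186 × 10^6 m/s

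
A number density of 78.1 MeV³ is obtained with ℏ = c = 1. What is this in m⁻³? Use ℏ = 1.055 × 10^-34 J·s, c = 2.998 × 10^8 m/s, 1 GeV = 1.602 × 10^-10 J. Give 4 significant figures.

Number density is [L]⁻³ = [E]³/(ℏc)³.
1 GeV³ → 1/(ℏc)³ × (1 GeV in J)³ = 1.299 × 10^47 m⁻³.
Convert the energy scale: 78.1 MeV³ = 7.81 × 10^-8 GeV³.
Result: 7.81 × 10^-8 × 1.299 × 10^47 = 1.015 × 10^40 m⁻³.

1.015 × 10^40 m⁻³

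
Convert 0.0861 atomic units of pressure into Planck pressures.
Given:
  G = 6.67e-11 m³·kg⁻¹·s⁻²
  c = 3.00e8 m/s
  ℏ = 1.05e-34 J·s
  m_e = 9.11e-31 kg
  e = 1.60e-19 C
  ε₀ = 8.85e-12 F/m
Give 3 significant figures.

5.54e-102

atomic unit of pressure: P_au = E_h/a₀³ = m_e⁴e¹⁰/((4πε₀)⁵ℏ⁸) = 3.01e13 Pa
Planck pressure: p_P = c⁷/(ℏG²) = 4.68e113 Pa
0.0861 × 3.01e13 / 4.68e113 = 5.54e-102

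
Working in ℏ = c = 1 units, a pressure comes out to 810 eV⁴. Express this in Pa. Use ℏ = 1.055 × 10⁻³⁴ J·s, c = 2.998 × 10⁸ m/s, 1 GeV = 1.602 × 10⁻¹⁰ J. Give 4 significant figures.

1.686 × 10⁴ Pa

Pressure is [E]/[L]³ = [E]⁴/(ℏc)³.
1 GeV⁴ → 1/(ℏc)³ × (1 GeV in J)⁴ = 2.082 × 10³⁷ Pa.
Convert the energy scale: 810 eV⁴ = 8.10 × 10⁻³⁴ GeV⁴.
Result: 8.10 × 10⁻³⁴ × 2.082 × 10³⁷ = 1.686 × 10⁴ Pa.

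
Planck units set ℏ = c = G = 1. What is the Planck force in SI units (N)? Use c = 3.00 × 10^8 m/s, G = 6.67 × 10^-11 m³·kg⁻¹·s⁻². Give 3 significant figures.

1.21 × 10^44 N

The unique combination of the constants set to 1 with dimensions of force is F_P = c⁴/G.
  = 8.10 × 10^33 / 6.67 × 10^-11
  = 1.21 × 10^44 N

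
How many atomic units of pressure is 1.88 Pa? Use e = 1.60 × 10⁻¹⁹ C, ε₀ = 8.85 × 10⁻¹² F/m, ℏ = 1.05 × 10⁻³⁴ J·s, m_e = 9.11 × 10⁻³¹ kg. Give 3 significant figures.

atomic unit of pressure: P_au = E_h/a₀³ = m_e⁴e¹⁰/((4πε₀)⁵ℏ⁸) = 3.01 × 10¹³ Pa.
1.88 / 3.01 × 10¹³ = 6.24 × 10⁻¹⁴

6.24 × 10⁻¹⁴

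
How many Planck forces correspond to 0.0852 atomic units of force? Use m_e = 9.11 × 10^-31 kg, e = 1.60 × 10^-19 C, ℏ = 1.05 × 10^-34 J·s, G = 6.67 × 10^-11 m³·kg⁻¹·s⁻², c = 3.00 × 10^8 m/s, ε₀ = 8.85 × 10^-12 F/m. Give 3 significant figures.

atomic unit of force: F_au = E_h/a₀ = m_e²e⁶/((4πε₀)³ℏ⁴) = 8.33 × 10^-8 N
Planck force: F_P = c⁴/G = 1.21 × 10^44 N
0.0852 × 8.33 × 10^-8 / 1.21 × 10^44 = 5.84 × 10^-53

5.84 × 10^-53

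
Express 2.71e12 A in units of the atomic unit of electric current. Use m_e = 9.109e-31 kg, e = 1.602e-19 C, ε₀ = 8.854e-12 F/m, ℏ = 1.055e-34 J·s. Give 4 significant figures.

4.099e14

atomic unit of electric current: I_au = e E_h/ℏ = m_e e⁵/((4πε₀)²ℏ³) = 6.612e-3 A.
2.71e12 / 6.612e-3 = 4.099e14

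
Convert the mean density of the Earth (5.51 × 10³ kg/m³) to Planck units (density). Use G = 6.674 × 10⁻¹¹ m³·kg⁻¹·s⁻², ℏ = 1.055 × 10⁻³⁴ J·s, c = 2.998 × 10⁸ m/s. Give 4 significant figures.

1.069 × 10⁻⁹³

Planck density: ρ_P = c⁵/(ℏG²) = 5.154 × 10⁹⁶ kg/m³.
5.51 × 10³ / 5.154 × 10⁹⁶ = 1.069 × 10⁻⁹³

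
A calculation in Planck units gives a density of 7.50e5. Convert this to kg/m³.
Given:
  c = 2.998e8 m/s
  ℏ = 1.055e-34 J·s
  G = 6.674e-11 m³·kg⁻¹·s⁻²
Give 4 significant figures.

One Planck density: ρ_P = c⁵/(ℏG²) = 5.154e96 kg/m³.
7.50e5 × 5.154e96 kg/m³ = 3.865e102 kg/m³

3.865e102 kg/m³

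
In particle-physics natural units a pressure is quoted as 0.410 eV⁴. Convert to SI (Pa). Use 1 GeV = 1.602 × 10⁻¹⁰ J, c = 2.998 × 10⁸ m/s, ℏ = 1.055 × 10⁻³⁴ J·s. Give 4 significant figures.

Pressure is [E]/[L]³ = [E]⁴/(ℏc)³.
1 GeV⁴ → 1/(ℏc)³ × (1 GeV in J)⁴ = 2.082 × 10³⁷ Pa.
Convert the energy scale: 0.410 eV⁴ = 4.10 × 10⁻³⁷ GeV⁴.
Result: 4.10 × 10⁻³⁷ × 2.082 × 10³⁷ = 8.535 Pa.

8.535 Pa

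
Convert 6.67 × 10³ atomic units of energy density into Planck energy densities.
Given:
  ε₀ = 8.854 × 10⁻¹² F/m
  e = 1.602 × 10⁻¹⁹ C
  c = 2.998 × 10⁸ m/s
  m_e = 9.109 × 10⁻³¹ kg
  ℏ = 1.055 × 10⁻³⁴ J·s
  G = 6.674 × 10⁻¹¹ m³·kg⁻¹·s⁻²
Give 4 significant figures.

atomic unit of energy density: u_au = E_h/a₀³ = m_e⁴e¹⁰/((4πε₀)⁵ℏ⁸) = 2.929 × 10¹³ J/m³
Planck energy density: u_P = c⁷/(ℏG²) = 4.632 × 10¹¹³ J/m³
6.67 × 10³ × 2.929 × 10¹³ / 4.632 × 10¹¹³ = 4.218 × 10⁻⁹⁷

4.218 × 10⁻⁹⁷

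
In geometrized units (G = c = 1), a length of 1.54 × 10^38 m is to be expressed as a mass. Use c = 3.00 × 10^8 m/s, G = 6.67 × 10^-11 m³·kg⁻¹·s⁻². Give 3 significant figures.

Length → mass via c²/G.
1.54 × 10^38 m × (c²/G) = 2.08 × 10^65 kg

2.08 × 10^65 kg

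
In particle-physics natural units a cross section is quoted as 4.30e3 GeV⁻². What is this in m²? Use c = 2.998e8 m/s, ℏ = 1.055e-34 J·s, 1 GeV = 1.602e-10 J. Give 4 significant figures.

Area is [L]² = [E]⁻²·(ℏc)²; restore (ℏc)².
1 GeV⁻² → (ℏc)² × (1 GeV in J)⁻² = 3.898e-32 m².
Result: 4.30e3 × 3.898e-32 = 1.676e-28 m².

1.676e-28 m²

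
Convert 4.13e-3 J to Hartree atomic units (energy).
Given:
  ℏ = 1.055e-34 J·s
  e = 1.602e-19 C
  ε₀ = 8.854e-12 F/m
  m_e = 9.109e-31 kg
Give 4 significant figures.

hartree: E_h = m_e e⁴/(4πε₀ℏ)² = 4.354e-18 J.
4.13e-3 / 4.354e-18 = 9.485e14

9.485e14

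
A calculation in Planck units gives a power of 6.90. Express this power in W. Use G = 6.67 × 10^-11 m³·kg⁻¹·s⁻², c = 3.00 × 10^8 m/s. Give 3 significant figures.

One Planck power: P_P = c⁵/G = 3.64 × 10^52 W.
6.90 × 3.64 × 10^52 W = 2.51 × 10^53 W

2.51 × 10^53 W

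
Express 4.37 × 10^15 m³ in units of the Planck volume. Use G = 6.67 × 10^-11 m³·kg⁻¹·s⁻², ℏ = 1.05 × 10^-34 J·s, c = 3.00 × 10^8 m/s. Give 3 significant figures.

1.05 × 10^120

Planck volume: V_P = (ℏG/c³)^(3/2) = 4.18 × 10^-105 m³.
4.37 × 10^15 / 4.18 × 10^-105 = 1.05 × 10^120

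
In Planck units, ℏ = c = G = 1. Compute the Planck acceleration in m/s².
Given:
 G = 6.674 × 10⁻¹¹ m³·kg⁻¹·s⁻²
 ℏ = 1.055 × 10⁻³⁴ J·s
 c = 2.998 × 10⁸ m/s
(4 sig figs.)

5.560 × 10⁵¹ m/s²

The unique combination of the constants set to 1 with dimensions of acceleration is a_P = √(c⁷/(ℏG)).
  = √(3.092 × 10¹⁰³)
  = 5.560 × 10⁵¹ m/s²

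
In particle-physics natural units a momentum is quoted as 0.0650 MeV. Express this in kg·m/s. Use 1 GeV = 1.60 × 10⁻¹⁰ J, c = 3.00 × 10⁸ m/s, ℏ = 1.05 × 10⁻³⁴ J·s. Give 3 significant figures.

Momentum is [E]/c; divide by c.
1 GeV → 1/c × (1 GeV in J) = 5.33 × 10⁻¹⁹ kg·m/s.
Convert the energy scale: 0.0650 MeV = 6.50 × 10⁻⁵ GeV.
Result: 6.50 × 10⁻⁵ × 5.33 × 10⁻¹⁹ = 3.47 × 10⁻²³ kg·m/s.

3.47 × 10⁻²³ kg·m/s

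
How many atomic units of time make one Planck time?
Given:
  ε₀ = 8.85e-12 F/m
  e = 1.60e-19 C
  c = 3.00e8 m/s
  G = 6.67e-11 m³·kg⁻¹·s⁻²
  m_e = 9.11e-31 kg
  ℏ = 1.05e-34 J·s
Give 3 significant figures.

2.24e-27

Planck time: t_P = √(ℏG/c⁵) = 5.37e-44 s
atomic unit of time: τ_au = (4πε₀)²ℏ³/(m_e e⁴) = 2.40e-17 s
ratio = 5.37e-44 / 2.40e-17 = 2.24e-27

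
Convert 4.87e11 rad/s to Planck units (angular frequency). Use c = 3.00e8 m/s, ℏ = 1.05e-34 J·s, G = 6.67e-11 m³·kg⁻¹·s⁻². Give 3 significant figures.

2.61e-32

Planck angular frequency: ω_P = √(c⁵/(ℏG)) = 1.86e43 rad/s.
4.87e11 / 1.86e43 = 2.61e-32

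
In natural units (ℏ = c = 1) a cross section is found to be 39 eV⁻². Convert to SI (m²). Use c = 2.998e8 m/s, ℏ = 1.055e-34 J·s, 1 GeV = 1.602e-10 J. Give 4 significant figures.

Area is [L]² = [E]⁻²·(ℏc)²; restore (ℏc)².
1 GeV⁻² → (ℏc)² × (1 GeV in J)⁻² = 3.898e-32 m².
Convert the energy scale: 39 eV⁻² = 3.90e19 GeV⁻².
Result: 3.90e19 × 3.898e-32 = 1.520e-12 m².

1.520e-12 m²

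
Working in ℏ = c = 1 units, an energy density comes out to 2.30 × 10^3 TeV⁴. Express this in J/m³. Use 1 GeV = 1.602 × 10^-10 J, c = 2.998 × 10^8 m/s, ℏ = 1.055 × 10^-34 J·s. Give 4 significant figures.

4.788 × 10^52 J/m³

[E]/[L]³ = [E]⁴/(ℏc)³; restore (ℏc)⁻³.
1 GeV⁴ → 1/(ℏc)³ × (1 GeV in J)⁴ = 2.082 × 10^37 J/m³.
Convert the energy scale: 2.30 × 10^3 TeV⁴ = 2.30 × 10^15 GeV⁴.
Result: 2.30 × 10^15 × 2.082 × 10^37 = 4.788 × 10^52 J/m³.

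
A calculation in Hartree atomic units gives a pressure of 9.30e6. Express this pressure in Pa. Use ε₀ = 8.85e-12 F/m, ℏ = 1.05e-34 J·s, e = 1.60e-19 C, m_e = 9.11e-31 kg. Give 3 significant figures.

2.80e20 Pa

One atomic unit of pressure: P_au = E_h/a₀³ = m_e⁴e¹⁰/((4πε₀)⁵ℏ⁸) = 3.01e13 Pa.
9.30e6 × 3.01e13 Pa = 2.80e20 Pa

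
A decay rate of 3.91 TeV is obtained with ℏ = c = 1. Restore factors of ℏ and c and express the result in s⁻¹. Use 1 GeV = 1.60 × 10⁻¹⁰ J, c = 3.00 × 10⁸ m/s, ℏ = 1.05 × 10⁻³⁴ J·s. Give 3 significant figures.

A rate is [E]/ℏ; divide by ℏ.
1 GeV → 1/ℏ × (1 GeV in J) = 1.52 × 10²⁴ s⁻¹.
Convert the energy scale: 3.91 TeV = 3.91 × 10³ GeV.
Result: 3.91 × 10³ × 1.52 × 10²⁴ = 5.96 × 10²⁷ s⁻¹.

5.96 × 10²⁷ s⁻¹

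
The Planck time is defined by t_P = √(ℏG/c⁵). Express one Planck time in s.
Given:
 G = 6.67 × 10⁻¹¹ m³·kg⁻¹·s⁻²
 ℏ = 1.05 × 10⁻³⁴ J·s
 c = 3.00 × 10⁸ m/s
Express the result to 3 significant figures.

5.37 × 10⁻⁴⁴ s

t_P = √(ℏG/c⁵)
  = √(2.88 × 10⁻⁸⁷)
  = 5.37 × 10⁻⁴⁴ s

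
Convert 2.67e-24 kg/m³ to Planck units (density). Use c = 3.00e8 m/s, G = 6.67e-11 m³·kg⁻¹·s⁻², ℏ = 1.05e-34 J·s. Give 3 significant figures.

Planck density: ρ_P = c⁵/(ℏG²) = 5.20e96 kg/m³.
2.67e-24 / 5.20e96 = 5.13e-121

5.13e-121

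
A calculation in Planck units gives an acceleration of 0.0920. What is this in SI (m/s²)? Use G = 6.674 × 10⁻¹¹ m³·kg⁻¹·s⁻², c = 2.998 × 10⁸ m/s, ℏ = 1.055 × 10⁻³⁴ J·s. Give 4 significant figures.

5.115 × 10⁵⁰ m/s²

One Planck acceleration: a_P = √(c⁷/(ℏG)) = 5.560 × 10⁵¹ m/s².
0.0920 × 5.560 × 10⁵¹ m/s² = 5.115 × 10⁵⁰ m/s²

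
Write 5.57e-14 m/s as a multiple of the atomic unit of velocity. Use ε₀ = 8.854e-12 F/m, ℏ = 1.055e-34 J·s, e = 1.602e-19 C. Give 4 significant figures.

2.548e-20

atomic unit of velocity: v_au = e²/(4πε₀ℏ) = 2.186e6 m/s.
5.57e-14 / 2.186e6 = 2.548e-20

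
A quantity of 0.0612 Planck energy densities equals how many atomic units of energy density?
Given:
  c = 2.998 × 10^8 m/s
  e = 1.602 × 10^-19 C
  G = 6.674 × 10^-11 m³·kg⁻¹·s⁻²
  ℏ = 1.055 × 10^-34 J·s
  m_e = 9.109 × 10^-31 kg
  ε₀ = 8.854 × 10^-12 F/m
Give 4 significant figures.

Planck energy density: u_P = c⁷/(ℏG²) = 4.632 × 10^113 J/m³
atomic unit of energy density: u_au = E_h/a₀³ = m_e⁴e¹⁰/((4πε₀)⁵ℏ⁸) = 2.929 × 10^13 J/m³
0.0612 × 4.632 × 10^113 / 2.929 × 10^13 = 9.678 × 10^98

9.678 × 10^98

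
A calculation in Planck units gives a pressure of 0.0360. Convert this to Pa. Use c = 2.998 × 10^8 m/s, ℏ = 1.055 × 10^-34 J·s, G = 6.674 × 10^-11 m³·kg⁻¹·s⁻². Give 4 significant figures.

One Planck pressure: p_P = c⁷/(ℏG²) = 4.632 × 10^113 Pa.
0.0360 × 4.632 × 10^113 Pa = 1.668 × 10^112 Pa

1.668 × 10^112 Pa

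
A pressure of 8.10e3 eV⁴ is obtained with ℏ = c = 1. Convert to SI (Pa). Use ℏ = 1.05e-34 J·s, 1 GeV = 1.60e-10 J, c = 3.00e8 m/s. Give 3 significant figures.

1.70e5 Pa

Pressure is [E]/[L]³ = [E]⁴/(ℏc)³.
1 GeV⁴ → 1/(ℏc)³ × (1 GeV in J)⁴ = 2.10e37 Pa.
Convert the energy scale: 8.10e3 eV⁴ = 8.10e-33 GeV⁴.
Result: 8.10e-33 × 2.10e37 = 1.70e5 Pa.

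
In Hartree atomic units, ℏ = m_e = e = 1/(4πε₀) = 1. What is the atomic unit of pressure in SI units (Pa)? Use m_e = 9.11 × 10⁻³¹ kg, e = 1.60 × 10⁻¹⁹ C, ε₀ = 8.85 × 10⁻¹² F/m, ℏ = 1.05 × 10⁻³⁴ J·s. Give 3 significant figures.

Dimensional analysis gives P_au = E_h/a₀³ = m_e⁴e¹⁰/((4πε₀)⁵ℏ⁸).
E_h = 4.38 × 10⁻¹⁸ J
a₀ = 5.26 × 10⁻¹¹ m
E_h/a₀³ = 3.01 × 10¹³ Pa

3.01 × 10¹³ Pa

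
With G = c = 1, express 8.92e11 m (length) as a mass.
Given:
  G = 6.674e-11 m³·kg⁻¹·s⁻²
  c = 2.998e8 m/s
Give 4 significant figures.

Length → mass via c²/G.
8.92e11 m × (c²/G) = 1.201e39 kg

1.201e39 kg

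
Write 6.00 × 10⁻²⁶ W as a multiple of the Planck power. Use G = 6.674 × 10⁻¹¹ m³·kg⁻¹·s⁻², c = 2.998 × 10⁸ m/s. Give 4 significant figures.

Planck power: P_P = c⁵/G = 3.629 × 10⁵² W.
6.00 × 10⁻²⁶ / 3.629 × 10⁵² = 1.653 × 10⁻⁷⁸

1.653 × 10⁻⁷⁸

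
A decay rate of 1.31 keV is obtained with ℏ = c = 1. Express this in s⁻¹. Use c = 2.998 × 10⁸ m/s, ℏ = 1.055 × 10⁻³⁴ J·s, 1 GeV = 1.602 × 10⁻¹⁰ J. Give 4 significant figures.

1.989 × 10¹⁸ s⁻¹

A rate is [E]/ℏ; divide by ℏ.
1 GeV → 1/ℏ × (1 GeV in J) = 1.518 × 10²⁴ s⁻¹.
Convert the energy scale: 1.31 keV = 1.31 × 10⁻⁶ GeV.
Result: 1.31 × 10⁻⁶ × 1.518 × 10²⁴ = 1.989 × 10¹⁸ s⁻¹.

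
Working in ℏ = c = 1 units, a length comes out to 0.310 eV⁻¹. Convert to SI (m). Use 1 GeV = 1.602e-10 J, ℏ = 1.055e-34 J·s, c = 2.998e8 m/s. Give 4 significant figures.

6.120e-8 m

A length is [E]⁻¹ in ℏ=c=1; restore one factor of ℏc.
1 GeV⁻¹ → ℏc × (1 GeV in J)⁻¹ = 1.974e-16 m.
Convert the energy scale: 0.310 eV⁻¹ = 3.10e8 GeV⁻¹.
Result: 3.10e8 × 1.974e-16 = 6.120e-8 m.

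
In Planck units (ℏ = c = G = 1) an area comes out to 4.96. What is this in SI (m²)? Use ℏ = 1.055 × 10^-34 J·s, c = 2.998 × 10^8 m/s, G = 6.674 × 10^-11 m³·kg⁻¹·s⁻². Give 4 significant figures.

One Planck area: A_P = ℏG/c³ = 2.613 × 10^-70 m².
4.96 × 2.613 × 10^-70 m² = 1.296 × 10^-69 m²

1.296 × 10^-69 m²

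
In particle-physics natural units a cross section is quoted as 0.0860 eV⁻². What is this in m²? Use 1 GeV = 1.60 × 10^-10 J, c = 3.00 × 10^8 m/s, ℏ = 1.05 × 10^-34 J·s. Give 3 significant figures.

Area is [L]² = [E]⁻²·(ℏc)²; restore (ℏc)².
1 GeV⁻² → (ℏc)² × (1 GeV in J)⁻² = 3.88 × 10^-32 m².
Convert the energy scale: 0.0860 eV⁻² = 8.60 × 10^16 GeV⁻².
Result: 8.60 × 10^16 × 3.88 × 10^-32 = 3.33 × 10^-15 m².

3.33 × 10^-15 m²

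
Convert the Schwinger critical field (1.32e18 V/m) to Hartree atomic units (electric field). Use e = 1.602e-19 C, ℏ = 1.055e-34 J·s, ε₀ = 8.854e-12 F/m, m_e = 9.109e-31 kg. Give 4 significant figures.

atomic unit of electric field: E_au = E_h/(e a₀) = m_e²e⁵/((4πε₀)³ℏ⁴) = 5.131e11 V/m.
1.32e18 / 5.131e11 = 2.573e6

2.573e6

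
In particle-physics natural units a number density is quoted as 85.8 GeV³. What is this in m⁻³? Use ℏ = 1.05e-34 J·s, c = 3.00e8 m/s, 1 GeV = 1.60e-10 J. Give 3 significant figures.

Number density is [L]⁻³ = [E]³/(ℏc)³.
1 GeV³ → 1/(ℏc)³ × (1 GeV in J)³ = 1.31e47 m⁻³.
Result: 85.8 × 1.31e47 = 1.12e49 m⁻³.

1.12e49 m⁻³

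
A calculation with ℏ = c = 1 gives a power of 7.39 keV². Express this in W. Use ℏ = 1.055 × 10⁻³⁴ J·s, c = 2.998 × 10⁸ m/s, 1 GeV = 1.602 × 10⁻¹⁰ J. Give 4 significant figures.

Power is [E]/[T] = [E]²/ℏ.
1 GeV² → 1/ℏ × (1 GeV in J)² = 2.433 × 10¹⁴ W.
Convert the energy scale: 7.39 keV² = 7.39 × 10⁻¹² GeV².
Result: 7.39 × 10⁻¹² × 2.433 × 10¹⁴ = 1.798 × 10³ W.

1.798 × 10³ W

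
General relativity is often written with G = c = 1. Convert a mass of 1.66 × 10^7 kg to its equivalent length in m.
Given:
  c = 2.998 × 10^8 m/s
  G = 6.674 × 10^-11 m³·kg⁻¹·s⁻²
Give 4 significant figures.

In G = c = 1 units mass has dimensions of length; the conversion factor is G/c².
1.66 × 10^7 kg × (G/c²) = 1.233 × 10^-20 m

1.233 × 10^-20 m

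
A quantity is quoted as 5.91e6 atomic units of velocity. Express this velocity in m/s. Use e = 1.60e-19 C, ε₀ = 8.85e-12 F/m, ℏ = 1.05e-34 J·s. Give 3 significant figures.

One atomic unit of velocity: v_au = e²/(4πε₀ℏ) = 2.19e6 m/s.
5.91e6 × 2.19e6 m/s = 1.30e13 m/s

1.30e13 m/s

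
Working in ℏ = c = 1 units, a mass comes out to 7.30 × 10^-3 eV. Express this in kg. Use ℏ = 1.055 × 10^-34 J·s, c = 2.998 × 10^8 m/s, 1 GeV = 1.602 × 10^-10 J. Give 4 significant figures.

Mass is [E]/c²; divide by c².
1 GeV → 1/c² × (1 GeV in J) = 1.782 × 10^-27 kg.
Convert the energy scale: 7.30 × 10^-3 eV = 7.30 × 10^-12 GeV.
Result: 7.30 × 10^-12 × 1.782 × 10^-27 = 1.301 × 10^-38 kg.

1.301 × 10^-38 kg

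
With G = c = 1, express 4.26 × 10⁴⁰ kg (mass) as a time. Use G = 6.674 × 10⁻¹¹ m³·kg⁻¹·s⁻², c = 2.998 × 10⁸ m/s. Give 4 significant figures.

Mass → time via G/c³.
4.26 × 10⁴⁰ kg × (G/c³) = 1.055 × 10⁵ s

1.055 × 10⁵ s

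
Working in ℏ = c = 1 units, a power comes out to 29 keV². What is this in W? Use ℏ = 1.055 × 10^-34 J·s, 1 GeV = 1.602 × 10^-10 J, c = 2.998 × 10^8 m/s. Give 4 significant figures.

7.055 × 10^3 W

Power is [E]/[T] = [E]²/ℏ.
1 GeV² → 1/ℏ × (1 GeV in J)² = 2.433 × 10^14 W.
Convert the energy scale: 29 keV² = 2.90 × 10^-11 GeV².
Result: 2.90 × 10^-11 × 2.433 × 10^14 = 7.055 × 10^3 W.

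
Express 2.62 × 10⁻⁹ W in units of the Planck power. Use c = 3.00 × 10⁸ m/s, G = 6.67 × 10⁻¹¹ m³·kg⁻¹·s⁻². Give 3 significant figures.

Planck power: P_P = c⁵/G = 3.64 × 10⁵² W.
2.62 × 10⁻⁹ / 3.64 × 10⁵² = 7.19 × 10⁻⁶²

7.19 × 10⁻⁶²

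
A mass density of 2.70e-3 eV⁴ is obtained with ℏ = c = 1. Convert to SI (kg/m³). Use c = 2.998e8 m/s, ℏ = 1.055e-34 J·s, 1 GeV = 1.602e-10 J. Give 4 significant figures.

Mass density is [E]/(c²[L]³) = [E]⁴/(ℏ³c⁵).
1 GeV⁴ → 1/(ℏ³c⁵) × (1 GeV in J)⁴ = 2.316e20 kg/m³.
Convert the energy scale: 2.70e-3 eV⁴ = 2.70e-39 GeV⁴.
Result: 2.70e-39 × 2.316e20 = 6.253e-19 kg/m³.

6.253e-19 kg/m³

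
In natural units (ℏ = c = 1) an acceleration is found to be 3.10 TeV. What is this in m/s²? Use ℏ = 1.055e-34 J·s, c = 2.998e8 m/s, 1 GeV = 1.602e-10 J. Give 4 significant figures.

1.411e36 m/s²

Acceleration is [L]/[T]² = c·[E]/ℏ.
1 GeV → c/ℏ × (1 GeV in J) = 4.552e32 m/s².
Convert the energy scale: 3.10 TeV = 3.10e3 GeV.
Result: 3.10e3 × 4.552e32 = 1.411e36 m/s².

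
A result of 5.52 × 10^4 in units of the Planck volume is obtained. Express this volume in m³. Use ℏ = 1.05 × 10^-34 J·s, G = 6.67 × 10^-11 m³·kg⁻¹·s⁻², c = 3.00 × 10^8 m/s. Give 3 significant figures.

One Planck volume: V_P = (ℏG/c³)^(3/2) = 4.18 × 10^-105 m³.
5.52 × 10^4 × 4.18 × 10^-105 m³ = 2.31 × 10^-100 m³

2.31 × 10^-100 m³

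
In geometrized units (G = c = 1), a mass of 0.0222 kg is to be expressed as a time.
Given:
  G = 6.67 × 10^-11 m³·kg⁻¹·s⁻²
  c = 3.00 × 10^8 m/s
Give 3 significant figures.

5.48 × 10^-38 s

Mass → time via G/c³.
0.0222 kg × (G/c³) = 5.48 × 10^-38 s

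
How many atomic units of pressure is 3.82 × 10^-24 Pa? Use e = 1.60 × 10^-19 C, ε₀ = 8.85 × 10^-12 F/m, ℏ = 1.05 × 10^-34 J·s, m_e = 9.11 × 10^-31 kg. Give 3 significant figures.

1.27 × 10^-37

atomic unit of pressure: P_au = E_h/a₀³ = m_e⁴e¹⁰/((4πε₀)⁵ℏ⁸) = 3.01 × 10^13 Pa.
3.82 × 10^-24 / 3.01 × 10^13 = 1.27 × 10^-37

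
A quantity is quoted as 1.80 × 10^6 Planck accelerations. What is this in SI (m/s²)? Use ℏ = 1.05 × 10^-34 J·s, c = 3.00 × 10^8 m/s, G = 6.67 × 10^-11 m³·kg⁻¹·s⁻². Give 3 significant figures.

1.01 × 10^58 m/s²

One Planck acceleration: a_P = √(c⁷/(ℏG)) = 5.59 × 10^51 m/s².
1.80 × 10^6 × 5.59 × 10^51 m/s² = 1.01 × 10^58 m/s²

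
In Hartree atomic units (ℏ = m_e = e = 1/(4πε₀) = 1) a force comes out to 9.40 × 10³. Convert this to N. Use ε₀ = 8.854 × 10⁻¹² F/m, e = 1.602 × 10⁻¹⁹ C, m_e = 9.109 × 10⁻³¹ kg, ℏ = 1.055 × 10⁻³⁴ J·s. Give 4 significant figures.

7.727 × 10⁻⁴ N

One atomic unit of force: F_au = E_h/a₀ = m_e²e⁶/((4πε₀)³ℏ⁴) = 8.220 × 10⁻⁸ N.
9.40 × 10³ × 8.220 × 10⁻⁸ N = 7.727 × 10⁻⁴ N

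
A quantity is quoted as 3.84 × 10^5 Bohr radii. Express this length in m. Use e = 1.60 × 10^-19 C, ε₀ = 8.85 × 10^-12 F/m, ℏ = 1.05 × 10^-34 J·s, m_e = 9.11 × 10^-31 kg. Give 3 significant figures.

One Bohr radius: a₀ = 4πε₀ℏ²/(m_e e²) = 5.26 × 10^-11 m.
3.84 × 10^5 × 5.26 × 10^-11 m = 2.02 × 10^-5 m

2.02 × 10^-5 m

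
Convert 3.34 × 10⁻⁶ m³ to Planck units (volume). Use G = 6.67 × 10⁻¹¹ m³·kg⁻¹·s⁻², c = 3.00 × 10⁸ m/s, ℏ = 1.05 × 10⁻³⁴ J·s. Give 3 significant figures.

Planck volume: V_P = (ℏG/c³)^(3/2) = 4.18 × 10⁻¹⁰⁵ m³.
3.34 × 10⁻⁶ / 4.18 × 10⁻¹⁰⁵ = 8.00 × 10⁹⁸

8.00 × 10⁹⁸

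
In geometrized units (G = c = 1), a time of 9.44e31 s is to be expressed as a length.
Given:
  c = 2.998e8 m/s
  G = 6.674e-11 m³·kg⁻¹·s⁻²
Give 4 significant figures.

Time → length via c.
9.44e31 s × (c) = 2.830e40 m

2.830e40 m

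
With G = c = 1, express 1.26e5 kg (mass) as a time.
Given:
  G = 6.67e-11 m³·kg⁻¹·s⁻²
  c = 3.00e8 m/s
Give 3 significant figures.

Mass → time via G/c³.
1.26e5 kg × (G/c³) = 3.11e-31 s

3.11e-31 s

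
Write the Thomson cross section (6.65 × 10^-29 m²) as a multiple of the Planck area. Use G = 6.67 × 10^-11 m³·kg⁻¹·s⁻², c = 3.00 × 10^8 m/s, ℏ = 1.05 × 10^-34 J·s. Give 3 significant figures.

2.56 × 10^41

Planck area: A_P = ℏG/c³ = 2.59 × 10^-70 m².
6.65 × 10^-29 / 2.59 × 10^-70 = 2.56 × 10^41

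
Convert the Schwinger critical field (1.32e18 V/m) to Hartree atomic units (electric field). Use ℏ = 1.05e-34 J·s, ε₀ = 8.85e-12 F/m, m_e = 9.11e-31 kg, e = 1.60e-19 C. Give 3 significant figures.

atomic unit of electric field: E_au = E_h/(e a₀) = m_e²e⁵/((4πε₀)³ℏ⁴) = 5.20e11 V/m.
1.32e18 / 5.20e11 = 2.54e6

2.54e6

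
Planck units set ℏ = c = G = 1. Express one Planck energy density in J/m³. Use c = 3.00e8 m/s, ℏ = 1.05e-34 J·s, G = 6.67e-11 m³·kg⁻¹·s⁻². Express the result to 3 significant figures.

4.68e113 J/m³

Dimensional analysis gives u_P = c⁷/(ℏG²).
  = 2.19e59 / 4.67e-55
  = 4.68e113 J/m³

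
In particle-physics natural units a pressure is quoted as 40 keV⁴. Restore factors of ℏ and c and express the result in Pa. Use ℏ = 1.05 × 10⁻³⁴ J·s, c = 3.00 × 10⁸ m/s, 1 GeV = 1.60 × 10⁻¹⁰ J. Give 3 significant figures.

Pressure is [E]/[L]³ = [E]⁴/(ℏc)³.
1 GeV⁴ → 1/(ℏc)³ × (1 GeV in J)⁴ = 2.10 × 10³⁷ Pa.
Convert the energy scale: 40 keV⁴ = 4.00 × 10⁻²³ GeV⁴.
Result: 4.00 × 10⁻²³ × 2.10 × 10³⁷ = 8.39 × 10¹⁴ Pa.

8.39 × 10¹⁴ Pa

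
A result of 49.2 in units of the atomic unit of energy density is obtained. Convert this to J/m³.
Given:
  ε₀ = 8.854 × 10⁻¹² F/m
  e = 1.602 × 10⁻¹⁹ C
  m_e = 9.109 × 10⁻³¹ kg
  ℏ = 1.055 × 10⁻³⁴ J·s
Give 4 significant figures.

One atomic unit of energy density: u_au = E_h/a₀³ = m_e⁴e¹⁰/((4πε₀)⁵ℏ⁸) = 2.929 × 10¹³ J/m³.
49.2 × 2.929 × 10¹³ J/m³ = 1.441 × 10¹⁵ J/m³

1.441 × 10¹⁵ J/m³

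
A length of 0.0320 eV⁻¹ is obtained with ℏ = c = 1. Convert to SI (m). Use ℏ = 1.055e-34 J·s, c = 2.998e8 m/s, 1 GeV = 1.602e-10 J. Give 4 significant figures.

6.318e-9 m

A length is [E]⁻¹ in ℏ=c=1; restore one factor of ℏc.
1 GeV⁻¹ → ℏc × (1 GeV in J)⁻¹ = 1.974e-16 m.
Convert the energy scale: 0.0320 eV⁻¹ = 3.20e7 GeV⁻¹.
Result: 3.20e7 × 1.974e-16 = 6.318e-9 m.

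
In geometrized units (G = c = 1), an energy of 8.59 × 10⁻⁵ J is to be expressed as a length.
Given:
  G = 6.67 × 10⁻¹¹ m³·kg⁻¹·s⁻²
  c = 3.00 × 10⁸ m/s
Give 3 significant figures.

7.07 × 10⁻⁴⁹ m

Energy → length via G/c⁴.
8.59 × 10⁻⁵ J × (G/c⁴) = 7.07 × 10⁻⁴⁹ m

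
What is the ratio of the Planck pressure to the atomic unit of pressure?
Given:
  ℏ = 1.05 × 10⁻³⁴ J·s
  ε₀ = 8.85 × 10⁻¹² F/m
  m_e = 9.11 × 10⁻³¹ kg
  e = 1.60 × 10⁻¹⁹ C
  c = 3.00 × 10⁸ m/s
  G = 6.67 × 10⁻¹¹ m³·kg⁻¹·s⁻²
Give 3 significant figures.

Planck pressure: p_P = c⁷/(ℏG²) = 4.68 × 10¹¹³ Pa
atomic unit of pressure: P_au = E_h/a₀³ = m_e⁴e¹⁰/((4πε₀)⁵ℏ⁸) = 3.01 × 10¹³ Pa
ratio = 4.68 × 10¹¹³ / 3.01 × 10¹³ = 1.55 × 10¹⁰⁰

1.55 × 10¹⁰⁰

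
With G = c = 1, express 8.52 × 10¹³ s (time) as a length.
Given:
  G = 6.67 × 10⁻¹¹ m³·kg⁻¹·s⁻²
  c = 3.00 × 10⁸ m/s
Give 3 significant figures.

Time → length via c.
8.52 × 10¹³ s × (c) = 2.56 × 10²² m

2.56 × 10²² m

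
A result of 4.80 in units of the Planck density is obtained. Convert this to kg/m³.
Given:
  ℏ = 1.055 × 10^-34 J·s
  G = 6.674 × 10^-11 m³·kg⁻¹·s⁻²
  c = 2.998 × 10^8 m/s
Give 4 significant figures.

One Planck density: ρ_P = c⁵/(ℏG²) = 5.154 × 10^96 kg/m³.
4.80 × 5.154 × 10^96 kg/m³ = 2.474 × 10^97 kg/m³

2.474 × 10^97 kg/m³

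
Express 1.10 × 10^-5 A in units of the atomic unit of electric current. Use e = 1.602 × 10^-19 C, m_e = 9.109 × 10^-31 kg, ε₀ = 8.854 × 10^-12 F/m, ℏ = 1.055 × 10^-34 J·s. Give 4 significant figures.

1.664 × 10^-3

atomic unit of electric current: I_au = e E_h/ℏ = m_e e⁵/((4πε₀)²ℏ³) = 6.612 × 10^-3 A.
1.10 × 10^-5 / 6.612 × 10^-3 = 1.664 × 10^-3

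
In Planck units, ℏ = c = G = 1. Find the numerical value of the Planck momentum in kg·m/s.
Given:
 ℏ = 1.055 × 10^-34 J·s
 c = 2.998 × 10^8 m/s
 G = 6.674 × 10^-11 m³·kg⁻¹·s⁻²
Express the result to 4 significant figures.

From ℏ = c = G = 1 the momentum scale is p_P = √(ℏc³/G).
  = √(42.60)
  = 6.527 kg·m/s

6.527 kg·m/s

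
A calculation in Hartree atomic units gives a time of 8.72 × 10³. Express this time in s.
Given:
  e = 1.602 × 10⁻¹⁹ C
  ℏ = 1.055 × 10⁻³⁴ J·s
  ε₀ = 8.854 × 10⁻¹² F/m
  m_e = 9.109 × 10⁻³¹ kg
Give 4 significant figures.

2.113 × 10⁻¹³ s

One atomic unit of time: τ_au = (4πε₀)²ℏ³/(m_e e⁴) = 2.423 × 10⁻¹⁷ s.
8.72 × 10³ × 2.423 × 10⁻¹⁷ s = 2.113 × 10⁻¹³ s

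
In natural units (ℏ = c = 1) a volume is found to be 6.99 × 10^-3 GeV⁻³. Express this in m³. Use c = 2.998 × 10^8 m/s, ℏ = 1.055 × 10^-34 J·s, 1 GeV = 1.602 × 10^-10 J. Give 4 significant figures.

Volume is [L]³ = [E]⁻³·(ℏc)³.
1 GeV⁻³ → (ℏc)³ × (1 GeV in J)⁻³ = 7.696 × 10^-48 m³.
Result: 6.99 × 10^-3 × 7.696 × 10^-48 = 5.379 × 10^-50 m³.

5.379 × 10^-50 m³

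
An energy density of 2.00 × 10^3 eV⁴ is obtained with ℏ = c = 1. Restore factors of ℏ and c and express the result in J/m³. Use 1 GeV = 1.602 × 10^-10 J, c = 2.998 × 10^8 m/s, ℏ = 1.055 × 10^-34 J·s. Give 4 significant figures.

4.163 × 10^4 J/m³

[E]/[L]³ = [E]⁴/(ℏc)³; restore (ℏc)⁻³.
1 GeV⁴ → 1/(ℏc)³ × (1 GeV in J)⁴ = 2.082 × 10^37 J/m³.
Convert the energy scale: 2.00 × 10^3 eV⁴ = 2.00 × 10^-33 GeV⁴.
Result: 2.00 × 10^-33 × 2.082 × 10^37 = 4.163 × 10^4 J/m³.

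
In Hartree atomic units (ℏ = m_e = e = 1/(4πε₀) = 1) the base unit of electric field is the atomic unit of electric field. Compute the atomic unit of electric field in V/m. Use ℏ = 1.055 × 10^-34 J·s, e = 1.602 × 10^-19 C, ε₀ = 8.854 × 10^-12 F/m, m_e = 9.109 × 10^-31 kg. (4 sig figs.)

5.131 × 10^11 V/m

E_au = E_h/(e a₀) = m_e²e⁵/((4πε₀)³ℏ⁴)
E_h = 4.354 × 10^-18 J
a₀ = 5.297 × 10^-11 m
E_h/(e·a₀) = 5.131 × 10^11 V/m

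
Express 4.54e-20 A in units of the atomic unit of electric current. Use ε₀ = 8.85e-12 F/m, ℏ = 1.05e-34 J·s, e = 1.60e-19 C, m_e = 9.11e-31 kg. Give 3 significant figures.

atomic unit of electric current: I_au = e E_h/ℏ = m_e e⁵/((4πε₀)²ℏ³) = 6.67e-3 A.
4.54e-20 / 6.67e-3 = 6.80e-18

6.80e-18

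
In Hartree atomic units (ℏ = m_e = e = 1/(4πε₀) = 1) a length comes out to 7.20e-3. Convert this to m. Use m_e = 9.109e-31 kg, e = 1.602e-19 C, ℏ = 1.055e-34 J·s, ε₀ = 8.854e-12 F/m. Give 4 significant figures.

3.814e-13 m

One Bohr radius: a₀ = 4πε₀ℏ²/(m_e e²) = 5.297e-11 m.
7.20e-3 × 5.297e-11 m = 3.814e-13 m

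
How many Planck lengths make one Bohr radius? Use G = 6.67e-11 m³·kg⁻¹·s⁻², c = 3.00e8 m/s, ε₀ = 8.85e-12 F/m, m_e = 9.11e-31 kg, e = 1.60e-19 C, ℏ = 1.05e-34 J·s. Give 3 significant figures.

Bohr radius: a₀ = 4πε₀ℏ²/(m_e e²) = 5.26e-11 m
Planck length: ℓ_P = √(ℏG/c³) = 1.61e-35 m
ratio = 5.26e-11 / 1.61e-35 = 3.26e24

3.26e24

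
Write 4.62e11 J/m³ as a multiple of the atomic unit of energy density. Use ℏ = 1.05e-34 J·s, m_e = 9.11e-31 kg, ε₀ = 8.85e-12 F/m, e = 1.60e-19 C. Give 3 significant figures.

0.0153

atomic unit of energy density: u_au = E_h/a₀³ = m_e⁴e¹⁰/((4πε₀)⁵ℏ⁸) = 3.01e13 J/m³.
4.62e11 / 3.01e13 = 0.0153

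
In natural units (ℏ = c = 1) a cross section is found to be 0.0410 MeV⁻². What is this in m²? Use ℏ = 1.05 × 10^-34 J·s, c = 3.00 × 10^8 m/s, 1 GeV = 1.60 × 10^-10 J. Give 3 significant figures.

1.59 × 10^-27 m²

Area is [L]² = [E]⁻²·(ℏc)²; restore (ℏc)².
1 GeV⁻² → (ℏc)² × (1 GeV in J)⁻² = 3.88 × 10^-32 m².
Convert the energy scale: 0.0410 MeV⁻² = 4.10 × 10^4 GeV⁻².
Result: 4.10 × 10^4 × 3.88 × 10^-32 = 1.59 × 10^-27 m².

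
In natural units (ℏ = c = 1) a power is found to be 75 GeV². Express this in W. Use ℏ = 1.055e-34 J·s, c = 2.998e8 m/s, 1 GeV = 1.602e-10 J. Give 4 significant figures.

Power is [E]/[T] = [E]²/ℏ.
1 GeV² → 1/ℏ × (1 GeV in J)² = 2.433e14 W.
Result: 75 × 2.433e14 = 1.824e16 W.

1.824e16 W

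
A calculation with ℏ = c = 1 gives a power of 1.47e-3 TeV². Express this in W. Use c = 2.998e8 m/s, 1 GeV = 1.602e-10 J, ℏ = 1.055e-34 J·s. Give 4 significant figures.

3.576e17 W

Power is [E]/[T] = [E]²/ℏ.
1 GeV² → 1/ℏ × (1 GeV in J)² = 2.433e14 W.
Convert the energy scale: 1.47e-3 TeV² = 1.47e3 GeV².
Result: 1.47e3 × 2.433e14 = 3.576e17 W.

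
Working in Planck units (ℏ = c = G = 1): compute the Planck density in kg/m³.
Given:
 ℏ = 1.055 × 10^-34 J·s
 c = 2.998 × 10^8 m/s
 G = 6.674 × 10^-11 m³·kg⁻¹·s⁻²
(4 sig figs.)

5.154 × 10^96 kg/m³

From ℏ = c = G = 1 the density scale is ρ_P = c⁵/(ℏG²).
  = 2.422 × 10^42 / 4.699 × 10^-55
  = 5.154 × 10^96 kg/m³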